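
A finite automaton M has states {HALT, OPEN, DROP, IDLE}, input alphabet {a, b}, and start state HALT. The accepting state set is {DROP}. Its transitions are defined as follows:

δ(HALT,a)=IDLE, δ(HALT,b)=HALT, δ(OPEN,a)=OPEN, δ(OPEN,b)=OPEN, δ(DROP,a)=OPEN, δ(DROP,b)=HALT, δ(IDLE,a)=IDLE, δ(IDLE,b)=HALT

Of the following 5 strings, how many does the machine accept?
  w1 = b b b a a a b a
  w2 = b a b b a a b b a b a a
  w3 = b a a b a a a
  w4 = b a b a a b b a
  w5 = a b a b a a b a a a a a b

w1:
  start at HALT
  read 'b': HALT → HALT
  read 'b': HALT → HALT
  read 'b': HALT → HALT
  read 'a': HALT → IDLE
  read 'a': IDLE → IDLE
  read 'a': IDLE → IDLE
  read 'b': IDLE → HALT
  read 'a': HALT → IDLE
  end IDLE, rejected
w2:
  start at HALT
  read 'b': HALT → HALT
  read 'a': HALT → IDLE
  read 'b': IDLE → HALT
  read 'b': HALT → HALT
  read 'a': HALT → IDLE
  read 'a': IDLE → IDLE
  read 'b': IDLE → HALT
  read 'b': HALT → HALT
  read 'a': HALT → IDLE
  read 'b': IDLE → HALT
  read 'a': HALT → IDLE
  read 'a': IDLE → IDLE
  end IDLE, rejected
w3:
  start at HALT
  read 'b': HALT → HALT
  read 'a': HALT → IDLE
  read 'a': IDLE → IDLE
  read 'b': IDLE → HALT
  read 'a': HALT → IDLE
  read 'a': IDLE → IDLE
  read 'a': IDLE → IDLE
  end IDLE, rejected
w4:
  start at HALT
  read 'b': HALT → HALT
  read 'a': HALT → IDLE
  read 'b': IDLE → HALT
  read 'a': HALT → IDLE
  read 'a': IDLE → IDLE
  read 'b': IDLE → HALT
  read 'b': HALT → HALT
  read 'a': HALT → IDLE
  end IDLE, rejected
w5:
  start at HALT
  read 'a': HALT → IDLE
  read 'b': IDLE → HALT
  read 'a': HALT → IDLE
  read 'b': IDLE → HALT
  read 'a': HALT → IDLE
  read 'a': IDLE → IDLE
  read 'b': IDLE → HALT
  read 'a': HALT → IDLE
  read 'a': IDLE → IDLE
  read 'a': IDLE → IDLE
  read 'a': IDLE → IDLE
  read 'a': IDLE → IDLE
  read 'b': IDLE → HALT
  end HALT, rejected

0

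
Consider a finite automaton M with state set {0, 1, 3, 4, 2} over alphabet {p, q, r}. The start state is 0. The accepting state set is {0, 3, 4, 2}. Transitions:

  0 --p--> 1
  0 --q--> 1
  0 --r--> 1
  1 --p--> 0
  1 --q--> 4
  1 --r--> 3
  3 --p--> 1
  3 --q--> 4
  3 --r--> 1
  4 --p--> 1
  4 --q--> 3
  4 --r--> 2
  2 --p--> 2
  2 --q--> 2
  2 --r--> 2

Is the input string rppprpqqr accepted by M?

start at 0
read 'r': 0 → 1
read 'p': 1 → 0
read 'p': 0 → 1
read 'p': 1 → 0
read 'r': 0 → 1
read 'p': 1 → 0
read 'q': 0 → 1
read 'q': 1 → 4
read 'r': 4 → 2
End state 2 is accepting.

Yes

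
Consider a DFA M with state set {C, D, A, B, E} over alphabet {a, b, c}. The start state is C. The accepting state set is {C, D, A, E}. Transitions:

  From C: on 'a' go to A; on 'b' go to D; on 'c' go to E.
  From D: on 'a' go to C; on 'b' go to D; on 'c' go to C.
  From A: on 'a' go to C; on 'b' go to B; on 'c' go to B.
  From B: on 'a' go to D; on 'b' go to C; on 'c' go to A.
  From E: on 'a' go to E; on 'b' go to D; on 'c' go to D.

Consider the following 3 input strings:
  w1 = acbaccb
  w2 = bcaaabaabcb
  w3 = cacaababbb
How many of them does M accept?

w1: C → A → B → C → A → B → A → B  → end B, rejected
w2: C → D → C → A → C → A → B → D → C → D → C → D  → end D, accepted
w3: C → E → E → D → C → A → B → D → D → D → D  → end D, accepted

2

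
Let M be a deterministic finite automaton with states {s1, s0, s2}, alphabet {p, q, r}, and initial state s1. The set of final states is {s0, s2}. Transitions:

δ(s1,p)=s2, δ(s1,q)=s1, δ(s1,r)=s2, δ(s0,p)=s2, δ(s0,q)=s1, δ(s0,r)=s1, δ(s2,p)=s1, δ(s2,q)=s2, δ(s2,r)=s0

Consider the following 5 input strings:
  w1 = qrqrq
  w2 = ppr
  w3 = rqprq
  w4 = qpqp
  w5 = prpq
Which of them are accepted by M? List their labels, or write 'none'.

w1: Trace: s1 -q-> s1 -r-> s2 -q-> s2 -r-> s0 -q-> s1  → end s1, rejected
w2: Trace: s1 -p-> s2 -p-> s1 -r-> s2  → end s2, accepted
w3: Trace: s1 -r-> s2 -q-> s2 -p-> s1 -r-> s2 -q-> s2  → end s2, accepted
w4: Trace: s1 -q-> s1 -p-> s2 -q-> s2 -p-> s1  → end s1, rejected
w5: Trace: s1 -p-> s2 -r-> s0 -p-> s2 -q-> s2  → end s2, accepted

w2, w3, w5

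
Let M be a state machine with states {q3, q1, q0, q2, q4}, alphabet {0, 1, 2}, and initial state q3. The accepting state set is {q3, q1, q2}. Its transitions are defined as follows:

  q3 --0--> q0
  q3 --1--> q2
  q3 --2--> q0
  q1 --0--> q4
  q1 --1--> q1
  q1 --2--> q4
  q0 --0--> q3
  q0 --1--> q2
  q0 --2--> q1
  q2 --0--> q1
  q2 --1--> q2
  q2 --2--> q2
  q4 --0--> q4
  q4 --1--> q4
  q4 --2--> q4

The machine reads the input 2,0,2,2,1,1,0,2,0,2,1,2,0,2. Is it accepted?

start at q3
read '2': q3 → q0
read '0': q0 → q3
read '2': q3 → q0
read '2': q0 → q1
read '1': q1 → q1
read '1': q1 → q1
read '0': q1 → q4
read '2': q4 → q4
read '0': q4 → q4
read '2': q4 → q4
read '1': q4 → q4
read '2': q4 → q4
read '0': q4 → q4
read '2': q4 → q4
End state q4 is not accepting.

No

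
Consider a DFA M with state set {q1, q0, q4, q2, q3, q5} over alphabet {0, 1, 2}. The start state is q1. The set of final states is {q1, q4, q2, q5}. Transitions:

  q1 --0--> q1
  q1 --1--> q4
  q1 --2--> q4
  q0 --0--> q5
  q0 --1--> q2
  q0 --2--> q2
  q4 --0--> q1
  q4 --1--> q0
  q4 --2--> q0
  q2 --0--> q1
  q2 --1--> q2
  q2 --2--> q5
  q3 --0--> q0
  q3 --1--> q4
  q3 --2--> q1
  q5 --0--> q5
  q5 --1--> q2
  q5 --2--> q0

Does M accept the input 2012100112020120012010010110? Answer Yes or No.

Yes

start at q1
read '2': q1 → q4
read '0': q4 → q1
read '1': q1 → q4
read '2': q4 → q0
read '1': q0 → q2
read '0': q2 → q1
read '0': q1 → q1
read '1': q1 → q4
read '1': q4 → q0
read '2': q0 → q2
read '0': q2 → q1
read '2': q1 → q4
read '0': q4 → q1
read '1': q1 → q4
read '2': q4 → q0
read '0': q0 → q5
read '0': q5 → q5
read '1': q5 → q2
read '2': q2 → q5
read '0': q5 → q5
read '1': q5 → q2
read '0': q2 → q1
read '0': q1 → q1
read '1': q1 → q4
read '0': q4 → q1
read '1': q1 → q4
read '1': q4 → q0
read '0': q0 → q5
End state q5 is accepting.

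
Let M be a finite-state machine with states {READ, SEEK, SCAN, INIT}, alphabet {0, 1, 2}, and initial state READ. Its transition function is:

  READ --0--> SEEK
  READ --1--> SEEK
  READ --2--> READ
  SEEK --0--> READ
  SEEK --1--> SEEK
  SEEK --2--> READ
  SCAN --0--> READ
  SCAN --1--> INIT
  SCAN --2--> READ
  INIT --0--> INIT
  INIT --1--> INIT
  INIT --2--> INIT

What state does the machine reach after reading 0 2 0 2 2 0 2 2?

READ

READ → SEEK → READ → SEEK → READ → READ → SEEK → READ → READ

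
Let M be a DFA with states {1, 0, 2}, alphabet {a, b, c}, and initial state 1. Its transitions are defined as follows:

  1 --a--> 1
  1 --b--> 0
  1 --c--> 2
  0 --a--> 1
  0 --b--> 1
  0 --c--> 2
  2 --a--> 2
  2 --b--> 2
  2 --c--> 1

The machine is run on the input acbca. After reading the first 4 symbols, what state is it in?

1

1 → 1 → 2 → 2 → 1
After 4 symbols: 1.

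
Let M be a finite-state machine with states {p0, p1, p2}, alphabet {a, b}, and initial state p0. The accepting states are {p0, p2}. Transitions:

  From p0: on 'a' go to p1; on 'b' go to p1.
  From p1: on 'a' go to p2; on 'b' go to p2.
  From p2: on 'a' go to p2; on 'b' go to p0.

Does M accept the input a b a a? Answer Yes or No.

Yes

start at p0
read 'a': p0 → p1
read 'b': p1 → p2
read 'a': p2 → p2
read 'a': p2 → p2
End state p2 is accepting.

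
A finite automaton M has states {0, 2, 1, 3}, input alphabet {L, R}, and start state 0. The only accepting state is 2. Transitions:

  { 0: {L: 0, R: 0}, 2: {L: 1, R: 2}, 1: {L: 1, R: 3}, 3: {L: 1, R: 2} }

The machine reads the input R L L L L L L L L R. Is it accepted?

No

Trace: 0 -R-> 0 -L-> 0 -L-> 0 -L-> 0 -L-> 0 -L-> 0 -L-> 0 -L-> 0 -L-> 0 -R-> 0
End state 0 is not accepting.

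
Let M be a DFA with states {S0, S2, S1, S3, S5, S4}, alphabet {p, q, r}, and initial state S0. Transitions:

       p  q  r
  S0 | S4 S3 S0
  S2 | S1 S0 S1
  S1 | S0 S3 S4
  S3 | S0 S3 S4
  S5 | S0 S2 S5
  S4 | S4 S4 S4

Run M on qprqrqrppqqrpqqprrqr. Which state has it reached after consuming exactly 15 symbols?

start at S0
read 'q': S0 → S3
read 'p': S3 → S0
read 'r': S0 → S0
read 'q': S0 → S3
read 'r': S3 → S4
read 'q': S4 → S4
read 'r': S4 → S4
read 'p': S4 → S4
read 'p': S4 → S4
read 'q': S4 → S4
read 'q': S4 → S4
read 'r': S4 → S4
read 'p': S4 → S4
read 'q': S4 → S4
read 'q': S4 → S4
After 15 symbols: S4.

S4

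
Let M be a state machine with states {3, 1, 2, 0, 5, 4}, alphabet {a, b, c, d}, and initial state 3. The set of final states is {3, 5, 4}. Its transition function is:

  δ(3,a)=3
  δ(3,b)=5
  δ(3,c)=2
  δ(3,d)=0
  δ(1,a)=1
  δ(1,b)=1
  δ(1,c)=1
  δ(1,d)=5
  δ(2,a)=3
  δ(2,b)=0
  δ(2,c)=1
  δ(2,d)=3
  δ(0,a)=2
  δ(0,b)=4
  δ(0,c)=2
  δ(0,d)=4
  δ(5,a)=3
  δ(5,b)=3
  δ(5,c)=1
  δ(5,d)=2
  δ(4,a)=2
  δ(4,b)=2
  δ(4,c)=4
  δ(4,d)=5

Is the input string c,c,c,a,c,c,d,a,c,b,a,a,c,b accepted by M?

No

Trace: 3 -c-> 2 -c-> 1 -c-> 1 -a-> 1 -c-> 1 -c-> 1 -d-> 5 -a-> 3 -c-> 2 -b-> 0 -a-> 2 -a-> 3 -c-> 2 -b-> 0
End state 0 is not accepting.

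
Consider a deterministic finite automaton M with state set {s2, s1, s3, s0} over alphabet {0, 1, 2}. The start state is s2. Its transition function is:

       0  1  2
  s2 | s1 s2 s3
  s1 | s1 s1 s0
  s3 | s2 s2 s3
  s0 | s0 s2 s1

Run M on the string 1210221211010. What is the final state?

start at s2
read '1': s2 → s2
read '2': s2 → s3
read '1': s3 → s2
read '0': s2 → s1
read '2': s1 → s0
read '2': s0 → s1
read '1': s1 → s1
read '2': s1 → s0
read '1': s0 → s2
read '1': s2 → s2
read '0': s2 → s1
read '1': s1 → s1
read '0': s1 → s1

s1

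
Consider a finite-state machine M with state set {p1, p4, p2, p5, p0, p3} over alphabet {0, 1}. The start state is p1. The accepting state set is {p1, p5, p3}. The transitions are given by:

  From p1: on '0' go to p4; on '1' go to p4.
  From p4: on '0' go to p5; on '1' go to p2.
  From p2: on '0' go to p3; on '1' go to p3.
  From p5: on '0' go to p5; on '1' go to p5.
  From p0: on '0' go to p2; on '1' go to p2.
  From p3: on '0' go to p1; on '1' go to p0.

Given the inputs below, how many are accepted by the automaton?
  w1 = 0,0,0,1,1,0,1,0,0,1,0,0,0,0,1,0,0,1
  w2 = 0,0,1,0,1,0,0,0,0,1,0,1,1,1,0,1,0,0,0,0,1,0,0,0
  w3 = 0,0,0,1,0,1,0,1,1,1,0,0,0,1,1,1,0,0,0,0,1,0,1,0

w1:
  start at p1
  read '0': p1 → p4
  read '0': p4 → p5
  read '0': p5 → p5
  read '1': p5 → p5
  read '1': p5 → p5
  read '0': p5 → p5
  read '1': p5 → p5
  read '0': p5 → p5
  read '0': p5 → p5
  read '1': p5 → p5
  read '0': p5 → p5
  read '0': p5 → p5
  read '0': p5 → p5
  read '0': p5 → p5
  read '1': p5 → p5
  read '0': p5 → p5
  read '0': p5 → p5
  read '1': p5 → p5
  end p5, accepted
w2:
  start at p1
  read '0': p1 → p4
  read '0': p4 → p5
  read '1': p5 → p5
  read '0': p5 → p5
  read '1': p5 → p5
  read '0': p5 → p5
  read '0': p5 → p5
  read '0': p5 → p5
  read '0': p5 → p5
  read '1': p5 → p5
  read '0': p5 → p5
  read '1': p5 → p5
  read '1': p5 → p5
  read '1': p5 → p5
  read '0': p5 → p5
  read '1': p5 → p5
  read '0': p5 → p5
  read '0': p5 → p5
  read '0': p5 → p5
  read '0': p5 → p5
  read '1': p5 → p5
  read '0': p5 → p5
  read '0': p5 → p5
  read '0': p5 → p5
  end p5, accepted
w3:
  start at p1
  read '0': p1 → p4
  read '0': p4 → p5
  read '0': p5 → p5
  read '1': p5 → p5
  read '0': p5 → p5
  read '1': p5 → p5
  read '0': p5 → p5
  read '1': p5 → p5
  read '1': p5 → p5
  read '1': p5 → p5
  read '0': p5 → p5
  read '0': p5 → p5
  read '0': p5 → p5
  read '1': p5 → p5
  read '1': p5 → p5
  read '1': p5 → p5
  read '0': p5 → p5
  read '0': p5 → p5
  read '0': p5 → p5
  read '0': p5 → p5
  read '1': p5 → p5
  read '0': p5 → p5
  read '1': p5 → p5
  read '0': p5 → p5
  end p5, accepted

3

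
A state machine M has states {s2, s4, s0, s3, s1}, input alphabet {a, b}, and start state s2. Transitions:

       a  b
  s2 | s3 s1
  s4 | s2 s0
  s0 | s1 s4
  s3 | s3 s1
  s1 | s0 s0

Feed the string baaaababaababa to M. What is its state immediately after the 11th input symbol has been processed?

s2 → s1 → s0 → s1 → s0 → s1 → s0 → s1 → s0 → s1 → s0 → s4
After 11 symbols: s4.

s4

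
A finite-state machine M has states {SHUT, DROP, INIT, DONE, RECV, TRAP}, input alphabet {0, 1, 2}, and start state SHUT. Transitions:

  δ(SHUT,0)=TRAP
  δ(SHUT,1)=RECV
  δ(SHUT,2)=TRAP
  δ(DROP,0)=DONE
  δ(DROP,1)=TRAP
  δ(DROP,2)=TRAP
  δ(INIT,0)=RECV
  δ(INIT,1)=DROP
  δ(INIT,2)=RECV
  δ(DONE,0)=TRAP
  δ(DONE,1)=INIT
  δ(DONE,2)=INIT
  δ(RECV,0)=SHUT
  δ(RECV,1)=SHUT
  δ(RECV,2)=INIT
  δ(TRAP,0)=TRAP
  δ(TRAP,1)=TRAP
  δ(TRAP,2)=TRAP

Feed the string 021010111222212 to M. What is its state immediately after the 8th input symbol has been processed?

TRAP

SHUT → TRAP → TRAP → TRAP → TRAP → TRAP → TRAP → TRAP → TRAP
After 8 symbols: TRAP.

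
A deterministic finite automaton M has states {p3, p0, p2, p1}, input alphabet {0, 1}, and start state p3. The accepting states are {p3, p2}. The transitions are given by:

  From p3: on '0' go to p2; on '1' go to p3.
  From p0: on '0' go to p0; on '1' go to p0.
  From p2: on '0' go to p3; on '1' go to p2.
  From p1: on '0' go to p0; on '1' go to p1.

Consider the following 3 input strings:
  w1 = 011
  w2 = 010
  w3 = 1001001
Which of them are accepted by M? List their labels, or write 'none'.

w1:
  start at p3
  read '0': p3 → p2
  read '1': p2 → p2
  read '1': p2 → p2
  end p2, accepted
w2:
  start at p3
  read '0': p3 → p2
  read '1': p2 → p2
  read '0': p2 → p3
  end p3, accepted
w3:
  start at p3
  read '1': p3 → p3
  read '0': p3 → p2
  read '0': p2 → p3
  read '1': p3 → p3
  read '0': p3 → p2
  read '0': p2 → p3
  read '1': p3 → p3
  end p3, accepted

w1, w2, w3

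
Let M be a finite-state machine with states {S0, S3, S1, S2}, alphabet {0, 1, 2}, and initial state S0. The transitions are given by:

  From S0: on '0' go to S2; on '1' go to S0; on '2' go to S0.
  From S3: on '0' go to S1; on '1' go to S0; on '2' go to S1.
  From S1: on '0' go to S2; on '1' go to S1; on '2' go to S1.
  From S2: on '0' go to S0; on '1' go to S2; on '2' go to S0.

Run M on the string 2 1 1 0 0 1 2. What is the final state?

Trace: S0 -2-> S0 -1-> S0 -1-> S0 -0-> S2 -0-> S0 -1-> S0 -2-> S0

S0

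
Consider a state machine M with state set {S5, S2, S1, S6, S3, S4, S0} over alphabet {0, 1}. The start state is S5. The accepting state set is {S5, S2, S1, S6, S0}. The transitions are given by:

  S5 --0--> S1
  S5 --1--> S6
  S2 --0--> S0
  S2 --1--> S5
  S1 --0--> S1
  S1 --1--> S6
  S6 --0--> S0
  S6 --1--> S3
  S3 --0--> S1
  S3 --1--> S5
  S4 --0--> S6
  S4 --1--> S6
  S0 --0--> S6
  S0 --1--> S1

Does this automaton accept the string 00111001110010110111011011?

No

Trace: S5 -0-> S1 -0-> S1 -1-> S6 -1-> S3 -1-> S5 -0-> S1 -0-> S1 -1-> S6 -1-> S3 -1-> S5 -0-> S1 -0-> S1 -1-> S6 -0-> S0 -1-> S1 -1-> S6 -0-> S0 -1-> S1 -1-> S6 -1-> S3 -0-> S1 -1-> S6 -1-> S3 -0-> S1 -1-> S6 -1-> S3
End state S3 is not accepting.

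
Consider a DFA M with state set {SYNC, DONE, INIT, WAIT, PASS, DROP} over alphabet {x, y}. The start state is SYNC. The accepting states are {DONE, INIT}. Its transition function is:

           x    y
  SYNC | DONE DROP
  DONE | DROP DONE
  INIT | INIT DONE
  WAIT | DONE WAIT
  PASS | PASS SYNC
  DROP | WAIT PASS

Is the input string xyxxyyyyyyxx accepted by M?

Trace: SYNC -x-> DONE -y-> DONE -x-> DROP -x-> WAIT -y-> WAIT -y-> WAIT -y-> WAIT -y-> WAIT -y-> WAIT -y-> WAIT -x-> DONE -x-> DROP
End state DROP is not accepting.

No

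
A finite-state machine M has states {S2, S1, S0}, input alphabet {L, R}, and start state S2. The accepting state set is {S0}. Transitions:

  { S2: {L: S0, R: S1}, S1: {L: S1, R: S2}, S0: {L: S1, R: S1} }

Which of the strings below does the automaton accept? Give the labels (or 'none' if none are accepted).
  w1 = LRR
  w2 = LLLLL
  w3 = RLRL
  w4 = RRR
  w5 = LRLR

w3

w1: S2 → S0 → S1 → S2  → end S2, rejected
w2: S2 → S0 → S1 → S1 → S1 → S1  → end S1, rejected
w3: S2 → S1 → S1 → S2 → S0  → end S0, accepted
w4: S2 → S1 → S2 → S1  → end S1, rejected
w5: S2 → S0 → S1 → S1 → S2  → end S2, rejected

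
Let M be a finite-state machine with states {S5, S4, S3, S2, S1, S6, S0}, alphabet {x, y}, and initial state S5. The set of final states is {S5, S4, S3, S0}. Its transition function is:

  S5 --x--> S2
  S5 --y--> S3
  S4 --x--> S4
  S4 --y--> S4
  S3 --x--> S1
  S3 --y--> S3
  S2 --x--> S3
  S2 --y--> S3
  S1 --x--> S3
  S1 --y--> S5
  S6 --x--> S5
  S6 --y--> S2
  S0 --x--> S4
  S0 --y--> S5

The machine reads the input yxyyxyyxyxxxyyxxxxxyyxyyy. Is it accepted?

start at S5
read 'y': S5 → S3
read 'x': S3 → S1
read 'y': S1 → S5
read 'y': S5 → S3
read 'x': S3 → S1
read 'y': S1 → S5
read 'y': S5 → S3
read 'x': S3 → S1
read 'y': S1 → S5
read 'x': S5 → S2
read 'x': S2 → S3
read 'x': S3 → S1
read 'y': S1 → S5
read 'y': S5 → S3
read 'x': S3 → S1
read 'x': S1 → S3
read 'x': S3 → S1
read 'x': S1 → S3
read 'x': S3 → S1
read 'y': S1 → S5
read 'y': S5 → S3
read 'x': S3 → S1
read 'y': S1 → S5
read 'y': S5 → S3
read 'y': S3 → S3
End state S3 is accepting.

Yes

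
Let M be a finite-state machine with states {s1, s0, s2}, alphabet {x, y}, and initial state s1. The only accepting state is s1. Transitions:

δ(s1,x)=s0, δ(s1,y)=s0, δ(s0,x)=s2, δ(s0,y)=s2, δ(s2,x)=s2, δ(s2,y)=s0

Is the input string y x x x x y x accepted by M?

start at s1
read 'y': s1 → s0
read 'x': s0 → s2
read 'x': s2 → s2
read 'x': s2 → s2
read 'x': s2 → s2
read 'y': s2 → s0
read 'x': s0 → s2
End state s2 is not accepting.

No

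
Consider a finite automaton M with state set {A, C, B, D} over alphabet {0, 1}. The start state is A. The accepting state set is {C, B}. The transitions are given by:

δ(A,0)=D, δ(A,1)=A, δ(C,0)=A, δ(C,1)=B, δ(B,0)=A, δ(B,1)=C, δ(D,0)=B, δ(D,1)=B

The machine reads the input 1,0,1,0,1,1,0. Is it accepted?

No

Trace: A -1-> A -0-> D -1-> B -0-> A -1-> A -1-> A -0-> D
End state D is not accepting.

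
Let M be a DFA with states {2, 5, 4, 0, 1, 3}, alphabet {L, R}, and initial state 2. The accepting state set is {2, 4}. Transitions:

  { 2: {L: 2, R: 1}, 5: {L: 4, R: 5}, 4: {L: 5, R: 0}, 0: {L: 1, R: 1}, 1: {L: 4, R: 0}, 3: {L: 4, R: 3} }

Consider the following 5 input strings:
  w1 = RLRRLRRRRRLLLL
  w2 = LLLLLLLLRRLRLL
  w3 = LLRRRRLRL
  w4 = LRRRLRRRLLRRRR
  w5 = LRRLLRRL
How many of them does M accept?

w1: 2 → 1 → 4 → 0 → 1 → 4 → 0 → 1 → 0 → 1 → 0 → 1 → 4 → 5 → 4  → end 4, accepted
w2: 2 → 2 → 2 → 2 → 2 → 2 → 2 → 2 → 2 → 1 → 0 → 1 → 0 → 1 → 4  → end 4, accepted
w3: 2 → 2 → 2 → 1 → 0 → 1 → 0 → 1 → 0 → 1  → end 1, rejected
w4: 2 → 2 → 1 → 0 → 1 → 4 → 0 → 1 → 0 → 1 → 4 → 0 → 1 → 0 → 1  → end 1, rejected
w5: 2 → 2 → 1 → 0 → 1 → 4 → 0 → 1 → 4  → end 4, accepted

3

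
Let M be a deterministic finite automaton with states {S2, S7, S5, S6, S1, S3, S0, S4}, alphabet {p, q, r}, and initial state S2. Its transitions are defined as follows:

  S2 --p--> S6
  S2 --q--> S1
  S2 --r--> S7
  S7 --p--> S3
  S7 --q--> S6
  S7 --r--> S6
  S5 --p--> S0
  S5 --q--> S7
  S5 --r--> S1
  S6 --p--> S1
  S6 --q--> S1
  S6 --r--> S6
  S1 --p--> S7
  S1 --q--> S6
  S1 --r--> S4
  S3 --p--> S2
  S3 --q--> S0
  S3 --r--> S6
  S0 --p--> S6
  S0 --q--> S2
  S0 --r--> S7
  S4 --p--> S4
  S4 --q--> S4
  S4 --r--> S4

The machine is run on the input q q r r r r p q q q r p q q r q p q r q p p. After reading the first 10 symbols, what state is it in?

S6

S2 → S1 → S6 → S6 → S6 → S6 → S6 → S1 → S6 → S1 → S6
After 10 symbols: S6.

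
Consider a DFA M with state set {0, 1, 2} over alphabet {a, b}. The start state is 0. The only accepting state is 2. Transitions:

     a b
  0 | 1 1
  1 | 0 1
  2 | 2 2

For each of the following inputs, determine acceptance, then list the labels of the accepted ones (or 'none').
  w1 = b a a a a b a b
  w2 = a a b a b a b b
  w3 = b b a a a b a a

none

w1:
  start at 0
  read 'b': 0 → 1
  read 'a': 1 → 0
  read 'a': 0 → 1
  read 'a': 1 → 0
  read 'a': 0 → 1
  read 'b': 1 → 1
  read 'a': 1 → 0
  read 'b': 0 → 1
  end 1, rejected
w2:
  start at 0
  read 'a': 0 → 1
  read 'a': 1 → 0
  read 'b': 0 → 1
  read 'a': 1 → 0
  read 'b': 0 → 1
  read 'a': 1 → 0
  read 'b': 0 → 1
  read 'b': 1 → 1
  end 1, rejected
w3:
  start at 0
  read 'b': 0 → 1
  read 'b': 1 → 1
  read 'a': 1 → 0
  read 'a': 0 → 1
  read 'a': 1 → 0
  read 'b': 0 → 1
  read 'a': 1 → 0
  read 'a': 0 → 1
  end 1, rejected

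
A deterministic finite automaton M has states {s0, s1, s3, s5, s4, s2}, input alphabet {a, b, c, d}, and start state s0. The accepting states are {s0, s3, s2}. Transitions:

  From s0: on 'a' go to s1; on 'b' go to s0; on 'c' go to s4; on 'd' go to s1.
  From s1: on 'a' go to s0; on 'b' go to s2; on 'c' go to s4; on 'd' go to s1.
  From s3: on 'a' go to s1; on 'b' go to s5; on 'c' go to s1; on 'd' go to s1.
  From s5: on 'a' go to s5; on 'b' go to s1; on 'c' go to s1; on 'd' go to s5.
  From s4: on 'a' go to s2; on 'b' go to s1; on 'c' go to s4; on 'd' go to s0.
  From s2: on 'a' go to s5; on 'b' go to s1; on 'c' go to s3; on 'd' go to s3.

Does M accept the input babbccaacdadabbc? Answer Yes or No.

start at s0
read 'b': s0 → s0
read 'a': s0 → s1
read 'b': s1 → s2
read 'b': s2 → s1
read 'c': s1 → s4
read 'c': s4 → s4
read 'a': s4 → s2
read 'a': s2 → s5
read 'c': s5 → s1
read 'd': s1 → s1
read 'a': s1 → s0
read 'd': s0 → s1
read 'a': s1 → s0
read 'b': s0 → s0
read 'b': s0 → s0
read 'c': s0 → s4
End state s4 is not accepting.

No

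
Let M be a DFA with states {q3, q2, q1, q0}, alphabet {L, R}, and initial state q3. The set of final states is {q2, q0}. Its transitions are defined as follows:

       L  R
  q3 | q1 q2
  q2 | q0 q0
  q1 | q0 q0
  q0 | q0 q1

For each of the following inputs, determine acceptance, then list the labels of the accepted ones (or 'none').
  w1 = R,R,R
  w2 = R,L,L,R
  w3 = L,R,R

w1: q3 → q2 → q0 → q1  → end q1, rejected
w2: q3 → q2 → q0 → q0 → q1  → end q1, rejected
w3: q3 → q1 → q0 → q1  → end q1, rejected

none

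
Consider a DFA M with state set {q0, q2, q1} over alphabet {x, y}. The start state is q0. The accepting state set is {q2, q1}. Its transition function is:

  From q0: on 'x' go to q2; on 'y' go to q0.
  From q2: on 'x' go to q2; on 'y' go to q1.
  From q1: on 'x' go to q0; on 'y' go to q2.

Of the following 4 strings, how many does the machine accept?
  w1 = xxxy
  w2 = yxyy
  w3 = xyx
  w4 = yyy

2

w1: Trace: q0 -x-> q2 -x-> q2 -x-> q2 -y-> q1  → end q1, accepted
w2: Trace: q0 -y-> q0 -x-> q2 -y-> q1 -y-> q2  → end q2, accepted
w3: Trace: q0 -x-> q2 -y-> q1 -x-> q0  → end q0, rejected
w4: Trace: q0 -y-> q0 -y-> q0 -y-> q0  → end q0, rejected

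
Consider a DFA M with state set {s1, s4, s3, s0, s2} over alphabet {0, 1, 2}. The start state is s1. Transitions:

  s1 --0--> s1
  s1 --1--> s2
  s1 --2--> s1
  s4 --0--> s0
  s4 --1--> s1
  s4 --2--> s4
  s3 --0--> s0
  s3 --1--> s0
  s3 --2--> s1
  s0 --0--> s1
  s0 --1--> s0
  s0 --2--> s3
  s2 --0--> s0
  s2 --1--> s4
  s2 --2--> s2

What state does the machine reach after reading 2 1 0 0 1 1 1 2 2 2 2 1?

s2

Trace: s1 -2-> s1 -1-> s2 -0-> s0 -0-> s1 -1-> s2 -1-> s4 -1-> s1 -2-> s1 -2-> s1 -2-> s1 -2-> s1 -1-> s2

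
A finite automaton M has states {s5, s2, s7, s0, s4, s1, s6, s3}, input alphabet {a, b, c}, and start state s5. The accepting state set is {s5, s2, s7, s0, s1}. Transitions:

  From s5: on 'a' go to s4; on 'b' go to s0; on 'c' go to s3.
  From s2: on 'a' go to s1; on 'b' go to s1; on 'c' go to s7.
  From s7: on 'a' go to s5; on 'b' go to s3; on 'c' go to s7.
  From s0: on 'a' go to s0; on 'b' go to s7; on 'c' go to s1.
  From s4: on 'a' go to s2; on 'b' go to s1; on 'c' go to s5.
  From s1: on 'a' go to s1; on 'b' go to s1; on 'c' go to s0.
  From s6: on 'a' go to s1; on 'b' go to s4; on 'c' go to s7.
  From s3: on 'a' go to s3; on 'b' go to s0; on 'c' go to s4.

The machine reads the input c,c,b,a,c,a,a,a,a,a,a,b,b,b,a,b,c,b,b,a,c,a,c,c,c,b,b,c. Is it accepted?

No

start at s5
read 'c': s5 → s3
read 'c': s3 → s4
read 'b': s4 → s1
read 'a': s1 → s1
read 'c': s1 → s0
read 'a': s0 → s0
read 'a': s0 → s0
read 'a': s0 → s0
read 'a': s0 → s0
read 'a': s0 → s0
read 'a': s0 → s0
read 'b': s0 → s7
read 'b': s7 → s3
read 'b': s3 → s0
read 'a': s0 → s0
read 'b': s0 → s7
read 'c': s7 → s7
read 'b': s7 → s3
read 'b': s3 → s0
read 'a': s0 → s0
read 'c': s0 → s1
read 'a': s1 → s1
read 'c': s1 → s0
read 'c': s0 → s1
read 'c': s1 → s0
read 'b': s0 → s7
read 'b': s7 → s3
read 'c': s3 → s4
End state s4 is not accepting.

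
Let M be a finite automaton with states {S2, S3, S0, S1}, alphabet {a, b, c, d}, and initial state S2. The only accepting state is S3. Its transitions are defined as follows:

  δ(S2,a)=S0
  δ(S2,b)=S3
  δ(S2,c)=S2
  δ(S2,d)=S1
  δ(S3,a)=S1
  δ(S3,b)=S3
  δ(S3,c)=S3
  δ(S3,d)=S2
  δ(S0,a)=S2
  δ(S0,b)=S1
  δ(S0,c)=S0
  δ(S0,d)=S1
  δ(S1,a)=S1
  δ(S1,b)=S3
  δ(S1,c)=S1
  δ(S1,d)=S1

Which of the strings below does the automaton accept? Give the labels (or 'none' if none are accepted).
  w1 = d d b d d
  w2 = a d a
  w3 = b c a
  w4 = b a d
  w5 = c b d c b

w1: Trace: S2 -d-> S1 -d-> S1 -b-> S3 -d-> S2 -d-> S1  → end S1, rejected
w2: Trace: S2 -a-> S0 -d-> S1 -a-> S1  → end S1, rejected
w3: Trace: S2 -b-> S3 -c-> S3 -a-> S1  → end S1, rejected
w4: Trace: S2 -b-> S3 -a-> S1 -d-> S1  → end S1, rejected
w5: Trace: S2 -c-> S2 -b-> S3 -d-> S2 -c-> S2 -b-> S3  → end S3, accepted

w5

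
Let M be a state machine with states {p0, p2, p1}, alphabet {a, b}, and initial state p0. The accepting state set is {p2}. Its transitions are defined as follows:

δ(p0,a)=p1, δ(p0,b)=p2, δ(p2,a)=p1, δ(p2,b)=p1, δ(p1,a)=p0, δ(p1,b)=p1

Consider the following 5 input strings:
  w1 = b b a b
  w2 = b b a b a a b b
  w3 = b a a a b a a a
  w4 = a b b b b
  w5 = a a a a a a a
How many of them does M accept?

w1: p0 → p2 → p1 → p0 → p2  → end p2, accepted
w2: p0 → p2 → p1 → p0 → p2 → p1 → p0 → p2 → p1  → end p1, rejected
w3: p0 → p2 → p1 → p0 → p1 → p1 → p0 → p1 → p0  → end p0, rejected
w4: p0 → p1 → p1 → p1 → p1 → p1  → end p1, rejected
w5: p0 → p1 → p0 → p1 → p0 → p1 → p0 → p1  → end p1, rejected

1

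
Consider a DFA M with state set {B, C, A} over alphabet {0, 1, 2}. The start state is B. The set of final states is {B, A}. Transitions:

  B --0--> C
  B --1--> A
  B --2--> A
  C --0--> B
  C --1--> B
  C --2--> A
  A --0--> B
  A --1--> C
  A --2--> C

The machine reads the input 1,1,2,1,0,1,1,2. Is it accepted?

Trace: B -1-> A -1-> C -2-> A -1-> C -0-> B -1-> A -1-> C -2-> A
End state A is accepting.

Yes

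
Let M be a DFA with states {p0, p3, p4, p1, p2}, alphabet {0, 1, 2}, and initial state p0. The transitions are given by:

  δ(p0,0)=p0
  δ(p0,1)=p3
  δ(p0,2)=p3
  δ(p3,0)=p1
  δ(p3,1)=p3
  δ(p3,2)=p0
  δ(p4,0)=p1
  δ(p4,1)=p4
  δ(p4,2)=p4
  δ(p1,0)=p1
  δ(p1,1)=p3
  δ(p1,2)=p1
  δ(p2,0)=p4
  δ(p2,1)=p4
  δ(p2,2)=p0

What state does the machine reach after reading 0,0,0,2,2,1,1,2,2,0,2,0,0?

Trace: p0 -0-> p0 -0-> p0 -0-> p0 -2-> p3 -2-> p0 -1-> p3 -1-> p3 -2-> p0 -2-> p3 -0-> p1 -2-> p1 -0-> p1 -0-> p1

p1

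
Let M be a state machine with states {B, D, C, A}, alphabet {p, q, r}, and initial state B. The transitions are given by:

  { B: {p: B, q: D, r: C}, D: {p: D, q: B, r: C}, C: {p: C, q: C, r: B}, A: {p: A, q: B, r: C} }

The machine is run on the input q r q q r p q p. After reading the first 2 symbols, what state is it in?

C

Trace: B -q-> D -r-> C
After 2 symbols: C.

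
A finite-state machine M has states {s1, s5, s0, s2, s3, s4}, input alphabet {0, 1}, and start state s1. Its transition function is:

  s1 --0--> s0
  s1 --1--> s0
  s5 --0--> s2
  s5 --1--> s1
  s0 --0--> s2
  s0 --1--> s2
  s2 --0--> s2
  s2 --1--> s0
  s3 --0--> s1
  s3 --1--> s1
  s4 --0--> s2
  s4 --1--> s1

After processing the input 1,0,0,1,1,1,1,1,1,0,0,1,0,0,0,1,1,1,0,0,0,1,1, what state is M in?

s2

start at s1
read '1': s1 → s0
read '0': s0 → s2
read '0': s2 → s2
read '1': s2 → s0
read '1': s0 → s2
read '1': s2 → s0
read '1': s0 → s2
read '1': s2 → s0
read '1': s0 → s2
read '0': s2 → s2
read '0': s2 → s2
read '1': s2 → s0
read '0': s0 → s2
read '0': s2 → s2
read '0': s2 → s2
read '1': s2 → s0
read '1': s0 → s2
read '1': s2 → s0
read '0': s0 → s2
read '0': s2 → s2
read '0': s2 → s2
read '1': s2 → s0
read '1': s0 → s2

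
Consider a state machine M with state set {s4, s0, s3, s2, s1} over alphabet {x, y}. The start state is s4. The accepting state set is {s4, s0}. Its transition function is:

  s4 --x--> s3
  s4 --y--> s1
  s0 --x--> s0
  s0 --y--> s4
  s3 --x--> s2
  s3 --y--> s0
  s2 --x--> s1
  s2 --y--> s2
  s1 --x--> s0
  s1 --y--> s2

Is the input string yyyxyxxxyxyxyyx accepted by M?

Trace: s4 -y-> s1 -y-> s2 -y-> s2 -x-> s1 -y-> s2 -x-> s1 -x-> s0 -x-> s0 -y-> s4 -x-> s3 -y-> s0 -x-> s0 -y-> s4 -y-> s1 -x-> s0
End state s0 is accepting.

Yes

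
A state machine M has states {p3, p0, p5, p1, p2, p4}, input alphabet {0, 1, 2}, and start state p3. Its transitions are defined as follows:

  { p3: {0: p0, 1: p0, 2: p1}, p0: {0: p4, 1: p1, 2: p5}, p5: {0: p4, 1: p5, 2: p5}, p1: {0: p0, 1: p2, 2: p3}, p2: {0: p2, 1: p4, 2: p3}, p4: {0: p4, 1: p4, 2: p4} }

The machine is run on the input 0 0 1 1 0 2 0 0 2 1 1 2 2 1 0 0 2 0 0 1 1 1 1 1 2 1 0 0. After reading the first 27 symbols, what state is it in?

p4

Trace: p3 -0-> p0 -0-> p4 -1-> p4 -1-> p4 -0-> p4 -2-> p4 -0-> p4 -0-> p4 -2-> p4 -1-> p4 -1-> p4 -2-> p4 -2-> p4 -1-> p4 -0-> p4 -0-> p4 -2-> p4 -0-> p4 -0-> p4 -1-> p4 -1-> p4 -1-> p4 -1-> p4 -1-> p4 -2-> p4 -1-> p4 -0-> p4
After 27 symbols: p4.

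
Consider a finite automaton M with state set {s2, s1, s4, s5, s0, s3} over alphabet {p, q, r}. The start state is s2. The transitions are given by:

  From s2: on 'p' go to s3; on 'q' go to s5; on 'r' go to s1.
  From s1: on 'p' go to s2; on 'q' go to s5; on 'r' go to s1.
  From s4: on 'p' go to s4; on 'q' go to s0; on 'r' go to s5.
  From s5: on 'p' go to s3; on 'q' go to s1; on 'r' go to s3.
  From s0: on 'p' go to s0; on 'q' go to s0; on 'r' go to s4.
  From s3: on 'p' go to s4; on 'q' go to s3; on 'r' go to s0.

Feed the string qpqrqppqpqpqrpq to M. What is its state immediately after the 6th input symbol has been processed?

s0

Trace: s2 -q-> s5 -p-> s3 -q-> s3 -r-> s0 -q-> s0 -p-> s0
After 6 symbols: s0.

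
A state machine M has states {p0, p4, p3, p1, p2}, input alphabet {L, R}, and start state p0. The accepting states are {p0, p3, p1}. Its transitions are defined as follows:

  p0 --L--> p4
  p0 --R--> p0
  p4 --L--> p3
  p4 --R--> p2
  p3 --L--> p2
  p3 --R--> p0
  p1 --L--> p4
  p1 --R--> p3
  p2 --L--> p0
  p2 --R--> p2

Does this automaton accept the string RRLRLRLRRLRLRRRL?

Yes

start at p0
read 'R': p0 → p0
read 'R': p0 → p0
read 'L': p0 → p4
read 'R': p4 → p2
read 'L': p2 → p0
read 'R': p0 → p0
read 'L': p0 → p4
read 'R': p4 → p2
read 'R': p2 → p2
read 'L': p2 → p0
read 'R': p0 → p0
read 'L': p0 → p4
read 'R': p4 → p2
read 'R': p2 → p2
read 'R': p2 → p2
read 'L': p2 → p0
End state p0 is accepting.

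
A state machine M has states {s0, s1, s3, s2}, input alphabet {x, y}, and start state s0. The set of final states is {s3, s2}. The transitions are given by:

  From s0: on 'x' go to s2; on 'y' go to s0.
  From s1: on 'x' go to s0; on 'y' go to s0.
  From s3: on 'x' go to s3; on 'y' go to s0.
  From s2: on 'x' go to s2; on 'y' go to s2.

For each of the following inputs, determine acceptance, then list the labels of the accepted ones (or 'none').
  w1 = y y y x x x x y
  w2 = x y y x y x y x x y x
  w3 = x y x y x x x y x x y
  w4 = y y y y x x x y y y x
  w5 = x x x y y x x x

w1, w2, w3, w4, w5

w1: Trace: s0 -y-> s0 -y-> s0 -y-> s0 -x-> s2 -x-> s2 -x-> s2 -x-> s2 -y-> s2  → end s2, accepted
w2: Trace: s0 -x-> s2 -y-> s2 -y-> s2 -x-> s2 -y-> s2 -x-> s2 -y-> s2 -x-> s2 -x-> s2 -y-> s2 -x-> s2  → end s2, accepted
w3: Trace: s0 -x-> s2 -y-> s2 -x-> s2 -y-> s2 -x-> s2 -x-> s2 -x-> s2 -y-> s2 -x-> s2 -x-> s2 -y-> s2  → end s2, accepted
w4: Trace: s0 -y-> s0 -y-> s0 -y-> s0 -y-> s0 -x-> s2 -x-> s2 -x-> s2 -y-> s2 -y-> s2 -y-> s2 -x-> s2  → end s2, accepted
w5: Trace: s0 -x-> s2 -x-> s2 -x-> s2 -y-> s2 -y-> s2 -x-> s2 -x-> s2 -x-> s2  → end s2, accepted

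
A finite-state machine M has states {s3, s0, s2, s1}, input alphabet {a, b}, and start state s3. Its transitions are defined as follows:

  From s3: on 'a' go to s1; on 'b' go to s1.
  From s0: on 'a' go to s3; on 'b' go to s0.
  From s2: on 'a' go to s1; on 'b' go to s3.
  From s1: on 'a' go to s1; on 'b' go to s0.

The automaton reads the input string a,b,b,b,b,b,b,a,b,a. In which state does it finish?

Trace: s3 -a-> s1 -b-> s0 -b-> s0 -b-> s0 -b-> s0 -b-> s0 -b-> s0 -a-> s3 -b-> s1 -a-> s1

s1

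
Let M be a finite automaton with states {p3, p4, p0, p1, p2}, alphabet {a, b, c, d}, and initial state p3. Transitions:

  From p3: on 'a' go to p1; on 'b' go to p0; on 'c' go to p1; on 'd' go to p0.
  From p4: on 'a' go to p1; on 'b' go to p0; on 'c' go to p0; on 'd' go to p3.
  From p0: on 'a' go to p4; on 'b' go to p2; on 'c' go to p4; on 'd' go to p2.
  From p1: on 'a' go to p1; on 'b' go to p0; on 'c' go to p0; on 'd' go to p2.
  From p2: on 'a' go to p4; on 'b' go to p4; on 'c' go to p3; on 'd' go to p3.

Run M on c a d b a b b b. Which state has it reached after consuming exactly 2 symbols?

p1

Trace: p3 -c-> p1 -a-> p1
After 2 symbols: p1.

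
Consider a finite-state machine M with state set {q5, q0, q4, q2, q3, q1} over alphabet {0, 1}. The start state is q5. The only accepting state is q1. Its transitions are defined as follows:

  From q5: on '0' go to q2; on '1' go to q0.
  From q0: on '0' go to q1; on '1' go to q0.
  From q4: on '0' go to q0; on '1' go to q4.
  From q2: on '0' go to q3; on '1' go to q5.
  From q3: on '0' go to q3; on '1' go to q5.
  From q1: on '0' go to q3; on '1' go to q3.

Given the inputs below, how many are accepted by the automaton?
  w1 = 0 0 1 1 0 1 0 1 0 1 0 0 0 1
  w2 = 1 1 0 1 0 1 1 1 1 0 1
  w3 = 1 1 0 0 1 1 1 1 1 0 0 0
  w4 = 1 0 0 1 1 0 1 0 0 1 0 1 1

w1: Trace: q5 -0-> q2 -0-> q3 -1-> q5 -1-> q0 -0-> q1 -1-> q3 -0-> q3 -1-> q5 -0-> q2 -1-> q5 -0-> q2 -0-> q3 -0-> q3 -1-> q5  → end q5, rejected
w2: Trace: q5 -1-> q0 -1-> q0 -0-> q1 -1-> q3 -0-> q3 -1-> q5 -1-> q0 -1-> q0 -1-> q0 -0-> q1 -1-> q3  → end q3, rejected
w3: Trace: q5 -1-> q0 -1-> q0 -0-> q1 -0-> q3 -1-> q5 -1-> q0 -1-> q0 -1-> q0 -1-> q0 -0-> q1 -0-> q3 -0-> q3  → end q3, rejected
w4: Trace: q5 -1-> q0 -0-> q1 -0-> q3 -1-> q5 -1-> q0 -0-> q1 -1-> q3 -0-> q3 -0-> q3 -1-> q5 -0-> q2 -1-> q5 -1-> q0  → end q0, rejected

0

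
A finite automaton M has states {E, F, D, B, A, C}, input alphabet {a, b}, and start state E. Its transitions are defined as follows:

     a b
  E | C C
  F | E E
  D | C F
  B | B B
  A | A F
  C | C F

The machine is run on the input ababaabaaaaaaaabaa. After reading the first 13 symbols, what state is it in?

C

E → C → F → E → C → C → C → F → E → C → C → C → C → C
After 13 symbols: C.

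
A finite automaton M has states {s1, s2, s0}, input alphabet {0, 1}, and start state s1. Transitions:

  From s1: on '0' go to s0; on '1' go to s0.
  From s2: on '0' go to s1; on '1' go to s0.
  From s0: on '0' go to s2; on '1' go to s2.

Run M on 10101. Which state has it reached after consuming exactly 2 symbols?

s2

start at s1
read '1': s1 → s0
read '0': s0 → s2
After 2 symbols: s2.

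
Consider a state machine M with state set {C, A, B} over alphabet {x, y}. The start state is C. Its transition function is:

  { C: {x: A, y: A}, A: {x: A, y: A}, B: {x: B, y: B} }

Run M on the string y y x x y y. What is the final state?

Trace: C -y-> A -y-> A -x-> A -x-> A -y-> A -y-> A

A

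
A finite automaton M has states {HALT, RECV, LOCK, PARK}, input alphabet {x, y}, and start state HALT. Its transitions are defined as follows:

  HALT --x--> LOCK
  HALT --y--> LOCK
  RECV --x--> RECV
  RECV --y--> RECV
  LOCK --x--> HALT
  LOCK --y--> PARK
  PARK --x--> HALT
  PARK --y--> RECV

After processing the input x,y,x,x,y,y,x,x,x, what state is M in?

Trace: HALT -x-> LOCK -y-> PARK -x-> HALT -x-> LOCK -y-> PARK -y-> RECV -x-> RECV -x-> RECV -x-> RECV

RECV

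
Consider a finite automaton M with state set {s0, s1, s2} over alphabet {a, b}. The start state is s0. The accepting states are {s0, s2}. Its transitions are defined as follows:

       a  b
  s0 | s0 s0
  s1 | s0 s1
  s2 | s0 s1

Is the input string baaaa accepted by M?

Yes

Trace: s0 -b-> s0 -a-> s0 -a-> s0 -a-> s0 -a-> s0
End state s0 is accepting.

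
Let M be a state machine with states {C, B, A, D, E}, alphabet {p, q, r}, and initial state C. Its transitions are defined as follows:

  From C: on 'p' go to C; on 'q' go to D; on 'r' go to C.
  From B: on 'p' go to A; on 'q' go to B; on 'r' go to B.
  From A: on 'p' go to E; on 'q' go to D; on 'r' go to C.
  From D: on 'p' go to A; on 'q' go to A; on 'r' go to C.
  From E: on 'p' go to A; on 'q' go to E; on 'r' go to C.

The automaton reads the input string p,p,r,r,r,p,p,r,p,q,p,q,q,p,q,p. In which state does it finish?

A

C → C → C → C → C → C → C → C → C → C → D → A → D → A → E → E → A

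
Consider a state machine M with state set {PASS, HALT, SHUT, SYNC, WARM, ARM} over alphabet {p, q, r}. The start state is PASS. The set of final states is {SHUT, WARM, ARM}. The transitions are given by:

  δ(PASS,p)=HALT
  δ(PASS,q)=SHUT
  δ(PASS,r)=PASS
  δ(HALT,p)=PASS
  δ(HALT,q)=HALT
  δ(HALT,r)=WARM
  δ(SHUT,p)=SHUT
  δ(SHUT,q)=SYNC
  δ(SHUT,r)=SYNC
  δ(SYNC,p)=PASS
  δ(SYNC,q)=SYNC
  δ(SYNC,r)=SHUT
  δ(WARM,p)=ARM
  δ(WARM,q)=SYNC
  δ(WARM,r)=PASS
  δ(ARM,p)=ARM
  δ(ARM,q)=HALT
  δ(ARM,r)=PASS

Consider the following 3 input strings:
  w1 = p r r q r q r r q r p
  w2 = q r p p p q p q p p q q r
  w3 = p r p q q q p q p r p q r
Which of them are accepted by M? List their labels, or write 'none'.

w1, w2

w1: PASS → HALT → WARM → PASS → SHUT → SYNC → SYNC → SHUT → SYNC → SYNC → SHUT → SHUT  → end SHUT, accepted
w2: PASS → SHUT → SYNC → PASS → HALT → PASS → SHUT → SHUT → SYNC → PASS → HALT → HALT → HALT → WARM  → end WARM, accepted
w3: PASS → HALT → WARM → ARM → HALT → HALT → HALT → PASS → SHUT → SHUT → SYNC → PASS → SHUT → SYNC  → end SYNC, rejected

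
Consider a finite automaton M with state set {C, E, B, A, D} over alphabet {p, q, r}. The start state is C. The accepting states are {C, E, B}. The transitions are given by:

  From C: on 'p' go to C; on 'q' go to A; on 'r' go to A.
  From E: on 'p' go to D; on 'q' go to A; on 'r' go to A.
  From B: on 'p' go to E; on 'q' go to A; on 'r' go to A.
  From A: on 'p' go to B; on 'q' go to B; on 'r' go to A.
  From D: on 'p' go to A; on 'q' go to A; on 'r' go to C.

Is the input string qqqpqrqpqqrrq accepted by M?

start at C
read 'q': C → A
read 'q': A → B
read 'q': B → A
read 'p': A → B
read 'q': B → A
read 'r': A → A
read 'q': A → B
read 'p': B → E
read 'q': E → A
read 'q': A → B
read 'r': B → A
read 'r': A → A
read 'q': A → B
End state B is accepting.

Yes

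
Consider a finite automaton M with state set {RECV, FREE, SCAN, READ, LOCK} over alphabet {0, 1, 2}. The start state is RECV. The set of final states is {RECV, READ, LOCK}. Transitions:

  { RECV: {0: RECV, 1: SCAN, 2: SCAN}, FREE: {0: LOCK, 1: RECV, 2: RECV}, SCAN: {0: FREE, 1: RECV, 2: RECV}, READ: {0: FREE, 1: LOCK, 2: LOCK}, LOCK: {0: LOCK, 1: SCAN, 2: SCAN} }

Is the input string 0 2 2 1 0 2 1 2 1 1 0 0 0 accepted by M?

Yes

Trace: RECV -0-> RECV -2-> SCAN -2-> RECV -1-> SCAN -0-> FREE -2-> RECV -1-> SCAN -2-> RECV -1-> SCAN -1-> RECV -0-> RECV -0-> RECV -0-> RECV
End state RECV is accepting.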